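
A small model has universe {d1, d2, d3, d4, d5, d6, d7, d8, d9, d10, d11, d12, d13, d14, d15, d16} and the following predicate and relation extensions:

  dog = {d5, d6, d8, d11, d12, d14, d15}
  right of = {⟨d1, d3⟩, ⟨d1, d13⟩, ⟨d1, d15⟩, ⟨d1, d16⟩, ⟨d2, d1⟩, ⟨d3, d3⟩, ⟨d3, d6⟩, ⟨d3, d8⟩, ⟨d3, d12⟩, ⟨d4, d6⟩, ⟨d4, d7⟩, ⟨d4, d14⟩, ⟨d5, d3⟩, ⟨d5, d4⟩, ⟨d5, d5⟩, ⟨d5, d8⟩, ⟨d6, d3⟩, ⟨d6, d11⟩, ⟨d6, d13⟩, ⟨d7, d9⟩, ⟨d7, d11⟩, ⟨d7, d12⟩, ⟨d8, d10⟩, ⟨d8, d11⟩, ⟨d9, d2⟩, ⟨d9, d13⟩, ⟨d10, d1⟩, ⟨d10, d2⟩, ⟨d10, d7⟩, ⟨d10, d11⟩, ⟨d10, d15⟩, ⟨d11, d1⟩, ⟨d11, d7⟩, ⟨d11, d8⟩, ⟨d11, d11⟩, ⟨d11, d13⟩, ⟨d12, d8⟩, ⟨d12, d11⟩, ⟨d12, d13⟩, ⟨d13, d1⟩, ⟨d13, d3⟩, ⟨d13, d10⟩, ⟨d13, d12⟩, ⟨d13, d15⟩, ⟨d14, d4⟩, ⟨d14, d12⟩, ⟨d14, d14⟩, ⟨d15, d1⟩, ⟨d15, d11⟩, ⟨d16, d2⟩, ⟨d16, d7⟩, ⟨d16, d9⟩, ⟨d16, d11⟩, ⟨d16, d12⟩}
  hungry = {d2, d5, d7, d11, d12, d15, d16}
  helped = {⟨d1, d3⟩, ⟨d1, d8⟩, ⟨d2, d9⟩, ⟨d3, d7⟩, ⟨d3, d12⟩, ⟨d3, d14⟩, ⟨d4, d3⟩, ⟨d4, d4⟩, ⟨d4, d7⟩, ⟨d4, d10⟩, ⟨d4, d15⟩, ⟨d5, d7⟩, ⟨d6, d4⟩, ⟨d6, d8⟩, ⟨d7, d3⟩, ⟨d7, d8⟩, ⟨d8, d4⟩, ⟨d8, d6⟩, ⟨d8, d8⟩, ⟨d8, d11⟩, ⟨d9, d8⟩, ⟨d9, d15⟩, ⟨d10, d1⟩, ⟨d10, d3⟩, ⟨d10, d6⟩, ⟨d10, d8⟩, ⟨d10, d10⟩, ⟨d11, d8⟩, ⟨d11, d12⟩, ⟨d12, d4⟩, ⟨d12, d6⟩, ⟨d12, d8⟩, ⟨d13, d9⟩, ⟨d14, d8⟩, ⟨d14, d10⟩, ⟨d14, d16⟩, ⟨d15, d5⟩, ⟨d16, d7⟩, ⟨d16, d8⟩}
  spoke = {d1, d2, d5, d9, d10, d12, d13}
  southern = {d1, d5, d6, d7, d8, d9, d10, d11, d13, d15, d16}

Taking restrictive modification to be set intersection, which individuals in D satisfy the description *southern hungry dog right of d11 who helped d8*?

⟦right of d11⟧ = {x : ⟨x, d11⟩ ∈ ⟦right of⟧} = {d6, d7, d8, d10, d11, d12, d15, d16}
⟦who helped d8⟧ = {x : ⟨x, d8⟩ ∈ ⟦helped⟧} = {d1, d6, d7, d8, d9, d10, d11, d12, d14, d16}
⟦dog⟧ = {d5, d6, d8, d11, d12, d14, d15}
… ∩ ⟦right of d11⟧ = {d5, d6, d8, d11, d12, d14, d15} ∩ {d6, d7, d8, d10, d11, d12, d15, d16} = {d6, d8, d11, d12, d15}
… ∩ ⟦who helped d8⟧ = {d6, d8, d11, d12, d15} ∩ {d1, d6, d7, d8, d9, d10, d11, d12, d14, d16} = {d6, d8, d11, d12}
… ∩ ⟦southern⟧ = {d6, d8, d11, d12} ∩ {d1, d5, d6, d7, d8, d9, d10, d11, d13, d15, d16} = {d6, d8, d11}
… ∩ ⟦hungry⟧ = {d6, d8, d11} ∩ {d2, d5, d7, d11, d12, d15, d16} = {d11}
So ⟦southern hungry dog right of d11 who helped d8⟧ = {d11}.

{d11}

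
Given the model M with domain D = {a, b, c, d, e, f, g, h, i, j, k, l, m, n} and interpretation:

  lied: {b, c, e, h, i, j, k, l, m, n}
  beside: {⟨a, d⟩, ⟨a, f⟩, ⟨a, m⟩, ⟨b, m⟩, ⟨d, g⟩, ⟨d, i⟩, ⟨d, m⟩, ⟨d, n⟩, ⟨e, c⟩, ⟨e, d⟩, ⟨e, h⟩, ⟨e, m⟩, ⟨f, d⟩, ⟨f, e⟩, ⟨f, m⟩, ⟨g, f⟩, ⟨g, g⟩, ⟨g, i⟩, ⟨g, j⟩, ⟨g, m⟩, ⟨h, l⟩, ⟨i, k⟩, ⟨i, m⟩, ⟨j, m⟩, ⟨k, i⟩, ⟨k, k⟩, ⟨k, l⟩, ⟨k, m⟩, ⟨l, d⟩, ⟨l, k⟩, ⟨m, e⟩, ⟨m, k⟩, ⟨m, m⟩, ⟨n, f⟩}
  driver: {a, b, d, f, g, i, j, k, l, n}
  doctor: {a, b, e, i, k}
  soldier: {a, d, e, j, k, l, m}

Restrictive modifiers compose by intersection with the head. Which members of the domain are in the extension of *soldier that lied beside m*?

{e, j, k, m}

⟦that lied⟧ = ⟦lied⟧ = {b, c, e, h, i, j, k, l, m, n}
⟦beside m⟧ = {x : ⟨x, m⟩ ∈ ⟦beside⟧} = {a, b, d, e, f, g, i, j, k, m}
⟦soldier⟧ = {a, d, e, j, k, l, m}
… ∩ ⟦that lied⟧ = {a, d, e, j, k, l, m} ∩ {b, c, e, h, i, j, k, l, m, n} = {e, j, k, l, m}
… ∩ ⟦beside m⟧ = {e, j, k, l, m} ∩ {a, b, d, e, f, g, i, j, k, m} = {e, j, k, m}
So ⟦soldier that lied beside m⟧ = {e, j, k, m}.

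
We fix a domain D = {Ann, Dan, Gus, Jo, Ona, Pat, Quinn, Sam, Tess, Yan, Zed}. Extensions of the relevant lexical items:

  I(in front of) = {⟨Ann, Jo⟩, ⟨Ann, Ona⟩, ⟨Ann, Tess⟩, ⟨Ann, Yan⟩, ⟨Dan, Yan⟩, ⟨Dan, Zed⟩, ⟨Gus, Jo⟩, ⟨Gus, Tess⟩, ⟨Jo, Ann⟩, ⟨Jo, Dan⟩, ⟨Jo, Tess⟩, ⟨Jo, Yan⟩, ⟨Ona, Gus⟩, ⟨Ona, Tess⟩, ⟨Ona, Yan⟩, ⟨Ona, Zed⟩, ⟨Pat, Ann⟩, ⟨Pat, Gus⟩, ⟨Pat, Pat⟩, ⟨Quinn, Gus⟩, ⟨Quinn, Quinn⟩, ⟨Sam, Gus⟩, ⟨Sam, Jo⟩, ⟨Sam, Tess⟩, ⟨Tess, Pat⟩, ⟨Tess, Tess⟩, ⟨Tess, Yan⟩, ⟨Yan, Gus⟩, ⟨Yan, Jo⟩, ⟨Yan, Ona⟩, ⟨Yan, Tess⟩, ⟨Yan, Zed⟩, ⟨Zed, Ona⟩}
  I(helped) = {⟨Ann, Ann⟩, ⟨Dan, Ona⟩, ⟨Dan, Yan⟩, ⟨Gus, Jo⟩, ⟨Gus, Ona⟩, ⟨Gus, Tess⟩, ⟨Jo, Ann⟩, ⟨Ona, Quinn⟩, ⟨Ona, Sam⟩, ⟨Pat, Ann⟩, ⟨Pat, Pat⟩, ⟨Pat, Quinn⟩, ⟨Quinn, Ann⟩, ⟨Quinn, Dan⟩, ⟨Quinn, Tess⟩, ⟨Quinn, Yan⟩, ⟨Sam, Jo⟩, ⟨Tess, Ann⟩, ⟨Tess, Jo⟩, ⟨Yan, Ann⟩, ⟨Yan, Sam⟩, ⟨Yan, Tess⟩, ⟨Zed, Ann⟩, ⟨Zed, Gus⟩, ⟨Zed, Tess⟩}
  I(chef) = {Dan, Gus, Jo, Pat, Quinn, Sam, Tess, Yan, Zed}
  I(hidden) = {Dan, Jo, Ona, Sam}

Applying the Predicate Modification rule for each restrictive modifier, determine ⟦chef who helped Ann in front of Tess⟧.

⟦who helped Ann⟧ = {x : ⟨x, Ann⟩ ∈ ⟦helped⟧} = {Ann, Jo, Pat, Quinn, Tess, Yan, Zed}
⟦in front of Tess⟧ = {x : ⟨x, Tess⟩ ∈ ⟦in front of⟧} = {Ann, Gus, Jo, Ona, Sam, Tess, Yan}
⟦chef⟧ = {Dan, Gus, Jo, Pat, Quinn, Sam, Tess, Yan, Zed}
… ∩ ⟦who helped Ann⟧ = {Dan, Gus, Jo, Pat, Quinn, Sam, Tess, Yan, Zed} ∩ {Ann, Jo, Pat, Quinn, Tess, Yan, Zed} = {Jo, Pat, Quinn, Tess, Yan, Zed}
… ∩ ⟦in front of Tess⟧ = {Jo, Pat, Quinn, Tess, Yan, Zed} ∩ {Ann, Gus, Jo, Ona, Sam, Tess, Yan} = {Jo, Tess, Yan}
So ⟦chef who helped Ann in front of Tess⟧ = {Jo, Tess, Yan}.

{Jo, Tess, Yan}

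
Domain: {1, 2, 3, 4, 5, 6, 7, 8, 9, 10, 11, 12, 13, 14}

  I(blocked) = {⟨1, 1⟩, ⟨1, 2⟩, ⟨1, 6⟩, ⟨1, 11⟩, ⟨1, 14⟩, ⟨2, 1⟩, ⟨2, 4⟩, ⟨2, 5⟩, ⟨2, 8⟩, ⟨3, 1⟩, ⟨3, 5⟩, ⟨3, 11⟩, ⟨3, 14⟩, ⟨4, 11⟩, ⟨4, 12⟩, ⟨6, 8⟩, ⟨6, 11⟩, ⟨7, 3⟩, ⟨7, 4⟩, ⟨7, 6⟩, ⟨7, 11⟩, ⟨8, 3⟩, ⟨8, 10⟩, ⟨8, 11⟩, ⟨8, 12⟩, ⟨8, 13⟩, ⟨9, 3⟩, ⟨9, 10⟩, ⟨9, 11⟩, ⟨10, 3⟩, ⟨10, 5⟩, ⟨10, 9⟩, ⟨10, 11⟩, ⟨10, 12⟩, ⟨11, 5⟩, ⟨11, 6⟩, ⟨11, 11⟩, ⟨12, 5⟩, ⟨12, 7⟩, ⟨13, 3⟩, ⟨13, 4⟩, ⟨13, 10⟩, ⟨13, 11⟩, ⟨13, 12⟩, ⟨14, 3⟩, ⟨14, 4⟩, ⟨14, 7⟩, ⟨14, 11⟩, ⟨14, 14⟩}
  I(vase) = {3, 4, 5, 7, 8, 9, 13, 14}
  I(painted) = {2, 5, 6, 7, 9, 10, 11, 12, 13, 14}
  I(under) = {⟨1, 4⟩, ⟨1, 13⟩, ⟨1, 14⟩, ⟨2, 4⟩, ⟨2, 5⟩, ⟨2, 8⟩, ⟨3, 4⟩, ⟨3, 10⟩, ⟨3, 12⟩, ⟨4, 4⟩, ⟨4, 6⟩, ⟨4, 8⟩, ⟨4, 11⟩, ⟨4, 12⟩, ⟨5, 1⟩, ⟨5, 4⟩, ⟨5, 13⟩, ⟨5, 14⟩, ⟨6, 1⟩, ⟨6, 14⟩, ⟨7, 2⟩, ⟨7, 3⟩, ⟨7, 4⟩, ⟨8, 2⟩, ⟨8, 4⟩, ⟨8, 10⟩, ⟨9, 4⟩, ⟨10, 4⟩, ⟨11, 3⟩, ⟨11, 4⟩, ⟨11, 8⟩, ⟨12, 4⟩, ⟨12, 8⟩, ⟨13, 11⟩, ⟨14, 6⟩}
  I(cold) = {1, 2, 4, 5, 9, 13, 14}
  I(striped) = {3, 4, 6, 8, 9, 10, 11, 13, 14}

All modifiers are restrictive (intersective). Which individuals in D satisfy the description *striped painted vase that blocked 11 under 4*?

{9}

⟦that blocked 11⟧ = {x : ⟨x, 11⟩ ∈ ⟦blocked⟧} = {1, 3, 4, 6, 7, 8, 9, 10, 11, 13, 14}
⟦under 4⟧ = {x : ⟨x, 4⟩ ∈ ⟦under⟧} = {1, 2, 3, 4, 5, 7, 8, 9, 10, 11, 12}
⟦vase⟧ = {3, 4, 5, 7, 8, 9, 13, 14}
… ∩ ⟦that blocked 11⟧ = {3, 4, 5, 7, 8, 9, 13, 14} ∩ {1, 3, 4, 6, 7, 8, 9, 10, 11, 13, 14} = {3, 4, 7, 8, 9, 13, 14}
… ∩ ⟦under 4⟧ = {3, 4, 7, 8, 9, 13, 14} ∩ {1, 2, 3, 4, 5, 7, 8, 9, 10, 11, 12} = {3, 4, 7, 8, 9}
… ∩ ⟦striped⟧ = {3, 4, 7, 8, 9} ∩ {3, 4, 6, 8, 9, 10, 11, 13, 14} = {3, 4, 8, 9}
… ∩ ⟦painted⟧ = {3, 4, 8, 9} ∩ {2, 5, 6, 7, 9, 10, 11, 12, 13, 14} = {9}
So ⟦striped painted vase that blocked 11 under 4⟧ = {9}.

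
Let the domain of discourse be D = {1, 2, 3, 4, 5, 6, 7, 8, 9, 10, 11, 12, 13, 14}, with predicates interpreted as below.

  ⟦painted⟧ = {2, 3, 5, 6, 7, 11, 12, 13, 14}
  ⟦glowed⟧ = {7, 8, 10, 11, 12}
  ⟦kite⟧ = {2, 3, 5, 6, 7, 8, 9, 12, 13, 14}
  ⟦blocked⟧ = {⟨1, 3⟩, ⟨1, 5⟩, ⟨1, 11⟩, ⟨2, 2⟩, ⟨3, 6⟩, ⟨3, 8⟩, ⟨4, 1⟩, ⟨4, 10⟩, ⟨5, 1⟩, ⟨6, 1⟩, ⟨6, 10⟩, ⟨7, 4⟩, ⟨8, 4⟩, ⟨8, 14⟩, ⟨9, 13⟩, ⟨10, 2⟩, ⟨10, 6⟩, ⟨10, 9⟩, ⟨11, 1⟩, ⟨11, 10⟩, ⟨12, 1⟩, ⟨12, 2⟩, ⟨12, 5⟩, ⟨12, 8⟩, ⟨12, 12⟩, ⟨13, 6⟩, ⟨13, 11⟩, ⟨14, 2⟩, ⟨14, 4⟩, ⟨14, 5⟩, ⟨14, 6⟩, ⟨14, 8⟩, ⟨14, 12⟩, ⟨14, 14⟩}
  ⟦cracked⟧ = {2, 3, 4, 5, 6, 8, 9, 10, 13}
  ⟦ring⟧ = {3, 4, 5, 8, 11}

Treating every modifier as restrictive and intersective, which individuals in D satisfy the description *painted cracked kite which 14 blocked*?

{2, 5, 6}

⟦which 14 blocked⟧ = {x : ⟨14, x⟩ ∈ ⟦blocked⟧} = {2, 4, 5, 6, 8, 12, 14}
⟦kite⟧ = {2, 3, 5, 6, 7, 8, 9, 12, 13, 14}
… ∩ ⟦which 14 blocked⟧ = {2, 3, 5, 6, 7, 8, 9, 12, 13, 14} ∩ {2, 4, 5, 6, 8, 12, 14} = {2, 5, 6, 8, 12, 14}
… ∩ ⟦painted⟧ = {2, 5, 6, 8, 12, 14} ∩ {2, 3, 5, 6, 7, 11, 12, 13, 14} = {2, 5, 6, 12, 14}
… ∩ ⟦cracked⟧ = {2, 5, 6, 12, 14} ∩ {2, 3, 4, 5, 6, 8, 9, 10, 13} = {2, 5, 6}
So ⟦painted cracked kite which 14 blocked⟧ = {2, 5, 6}.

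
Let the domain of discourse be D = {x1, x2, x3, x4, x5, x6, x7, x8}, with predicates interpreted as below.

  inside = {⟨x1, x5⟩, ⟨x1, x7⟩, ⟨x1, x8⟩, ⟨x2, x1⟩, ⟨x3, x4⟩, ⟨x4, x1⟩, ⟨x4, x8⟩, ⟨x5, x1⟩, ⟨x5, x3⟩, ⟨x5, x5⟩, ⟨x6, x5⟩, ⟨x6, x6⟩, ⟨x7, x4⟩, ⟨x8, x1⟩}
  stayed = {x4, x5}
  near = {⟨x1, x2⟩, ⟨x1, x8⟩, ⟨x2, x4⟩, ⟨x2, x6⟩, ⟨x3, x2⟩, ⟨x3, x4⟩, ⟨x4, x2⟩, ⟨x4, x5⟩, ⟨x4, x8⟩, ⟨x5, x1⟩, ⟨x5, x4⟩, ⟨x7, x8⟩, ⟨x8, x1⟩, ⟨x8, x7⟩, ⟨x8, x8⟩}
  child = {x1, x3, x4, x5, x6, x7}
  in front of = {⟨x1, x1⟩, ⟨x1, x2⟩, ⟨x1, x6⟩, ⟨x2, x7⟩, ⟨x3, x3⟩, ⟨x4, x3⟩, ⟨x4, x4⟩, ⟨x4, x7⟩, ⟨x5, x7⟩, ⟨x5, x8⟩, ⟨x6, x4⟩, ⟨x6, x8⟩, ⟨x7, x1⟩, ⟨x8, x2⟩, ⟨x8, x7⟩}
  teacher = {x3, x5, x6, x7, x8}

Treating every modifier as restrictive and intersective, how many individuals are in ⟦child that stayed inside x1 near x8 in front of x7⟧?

⟦that stayed⟧ = ⟦stayed⟧ = {x4, x5}
⟦inside x1⟧ = {x : ⟨x, x1⟩ ∈ ⟦inside⟧} = {x2, x4, x5, x8}
⟦near x8⟧ = {x : ⟨x, x8⟩ ∈ ⟦near⟧} = {x1, x4, x7, x8}
⟦in front of x7⟧ = {x : ⟨x, x7⟩ ∈ ⟦in front of⟧} = {x2, x4, x5, x8}
⟦child⟧ = {x1, x3, x4, x5, x6, x7}
… ∩ ⟦that stayed⟧ = {x1, x3, x4, x5, x6, x7} ∩ {x4, x5} = {x4, x5}
… ∩ ⟦inside x1⟧ = {x4, x5} ∩ {x2, x4, x5, x8} = {x4, x5}
… ∩ ⟦near x8⟧ = {x4, x5} ∩ {x1, x4, x7, x8} = {x4}
… ∩ ⟦in front of x7⟧ = {x4} ∩ {x2, x4, x5, x8} = {x4}
⟦child that stayed inside x1 near x8 in front of x7⟧ = {x4}, so the cardinality is 1.

1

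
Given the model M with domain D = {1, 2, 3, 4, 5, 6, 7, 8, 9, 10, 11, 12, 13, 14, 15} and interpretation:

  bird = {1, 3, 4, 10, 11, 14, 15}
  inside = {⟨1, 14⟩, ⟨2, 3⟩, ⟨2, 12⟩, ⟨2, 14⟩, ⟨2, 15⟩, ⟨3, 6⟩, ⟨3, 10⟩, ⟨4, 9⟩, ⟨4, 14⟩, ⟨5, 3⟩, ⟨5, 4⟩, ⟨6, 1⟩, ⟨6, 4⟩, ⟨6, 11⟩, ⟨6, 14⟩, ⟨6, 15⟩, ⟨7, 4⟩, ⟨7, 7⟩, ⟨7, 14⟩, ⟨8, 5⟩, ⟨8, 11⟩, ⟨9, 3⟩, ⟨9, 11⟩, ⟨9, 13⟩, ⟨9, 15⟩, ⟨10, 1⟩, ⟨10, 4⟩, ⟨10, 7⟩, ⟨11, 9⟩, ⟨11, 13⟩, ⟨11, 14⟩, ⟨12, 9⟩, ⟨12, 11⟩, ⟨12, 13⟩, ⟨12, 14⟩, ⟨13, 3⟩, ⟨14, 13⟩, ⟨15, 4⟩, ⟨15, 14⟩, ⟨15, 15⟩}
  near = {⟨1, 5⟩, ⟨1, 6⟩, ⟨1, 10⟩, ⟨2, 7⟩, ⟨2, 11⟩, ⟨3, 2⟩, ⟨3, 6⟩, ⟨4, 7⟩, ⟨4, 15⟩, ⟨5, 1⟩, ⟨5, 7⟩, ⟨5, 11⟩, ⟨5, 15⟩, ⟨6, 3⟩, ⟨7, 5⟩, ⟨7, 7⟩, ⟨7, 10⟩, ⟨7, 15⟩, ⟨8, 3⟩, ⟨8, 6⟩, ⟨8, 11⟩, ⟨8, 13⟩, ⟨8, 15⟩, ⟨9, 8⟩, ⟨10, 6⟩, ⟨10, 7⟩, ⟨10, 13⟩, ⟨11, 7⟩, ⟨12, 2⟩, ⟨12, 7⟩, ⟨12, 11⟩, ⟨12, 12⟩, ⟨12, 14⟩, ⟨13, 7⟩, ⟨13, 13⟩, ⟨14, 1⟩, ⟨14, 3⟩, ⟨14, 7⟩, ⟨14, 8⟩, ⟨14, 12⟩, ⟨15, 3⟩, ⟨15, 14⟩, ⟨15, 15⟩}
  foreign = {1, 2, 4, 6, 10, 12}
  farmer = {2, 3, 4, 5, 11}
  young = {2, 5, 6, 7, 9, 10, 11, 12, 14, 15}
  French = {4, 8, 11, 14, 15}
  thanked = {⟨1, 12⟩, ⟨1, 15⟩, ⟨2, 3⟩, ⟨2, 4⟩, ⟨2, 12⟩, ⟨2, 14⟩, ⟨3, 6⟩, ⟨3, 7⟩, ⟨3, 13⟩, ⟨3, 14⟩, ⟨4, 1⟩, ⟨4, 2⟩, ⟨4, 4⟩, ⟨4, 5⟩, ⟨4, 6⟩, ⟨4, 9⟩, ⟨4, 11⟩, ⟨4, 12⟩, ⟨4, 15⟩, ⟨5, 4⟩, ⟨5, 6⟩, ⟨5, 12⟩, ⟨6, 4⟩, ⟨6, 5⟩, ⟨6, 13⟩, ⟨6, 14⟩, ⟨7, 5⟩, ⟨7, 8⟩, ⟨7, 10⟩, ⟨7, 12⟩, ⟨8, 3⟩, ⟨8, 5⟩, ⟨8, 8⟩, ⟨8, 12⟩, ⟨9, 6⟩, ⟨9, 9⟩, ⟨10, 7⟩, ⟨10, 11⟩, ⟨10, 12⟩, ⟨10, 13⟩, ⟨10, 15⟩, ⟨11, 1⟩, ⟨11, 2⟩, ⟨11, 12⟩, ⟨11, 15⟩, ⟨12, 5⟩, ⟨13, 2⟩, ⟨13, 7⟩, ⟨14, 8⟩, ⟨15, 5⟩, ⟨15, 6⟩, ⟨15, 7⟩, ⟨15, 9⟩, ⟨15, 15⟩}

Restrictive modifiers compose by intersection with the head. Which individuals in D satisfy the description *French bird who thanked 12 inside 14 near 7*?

⟦who thanked 12⟧ = {x : ⟨x, 12⟩ ∈ ⟦thanked⟧} = {1, 2, 4, 5, 7, 8, 10, 11}
⟦inside 14⟧ = {x : ⟨x, 14⟩ ∈ ⟦inside⟧} = {1, 2, 4, 6, 7, 11, 12, 15}
⟦near 7⟧ = {x : ⟨x, 7⟩ ∈ ⟦near⟧} = {2, 4, 5, 7, 10, 11, 12, 13, 14}
⟦bird⟧ = {1, 3, 4, 10, 11, 14, 15}
… ∩ ⟦who thanked 12⟧ = {1, 3, 4, 10, 11, 14, 15} ∩ {1, 2, 4, 5, 7, 8, 10, 11} = {1, 4, 10, 11}
… ∩ ⟦inside 14⟧ = {1, 4, 10, 11} ∩ {1, 2, 4, 6, 7, 11, 12, 15} = {1, 4, 11}
… ∩ ⟦near 7⟧ = {1, 4, 11} ∩ {2, 4, 5, 7, 10, 11, 12, 13, 14} = {4, 11}
… ∩ ⟦French⟧ = {4, 11} ∩ {4, 8, 11, 14, 15} = {4, 11}
So ⟦French bird who thanked 12 inside 14 near 7⟧ = {4, 11}.

{4, 11}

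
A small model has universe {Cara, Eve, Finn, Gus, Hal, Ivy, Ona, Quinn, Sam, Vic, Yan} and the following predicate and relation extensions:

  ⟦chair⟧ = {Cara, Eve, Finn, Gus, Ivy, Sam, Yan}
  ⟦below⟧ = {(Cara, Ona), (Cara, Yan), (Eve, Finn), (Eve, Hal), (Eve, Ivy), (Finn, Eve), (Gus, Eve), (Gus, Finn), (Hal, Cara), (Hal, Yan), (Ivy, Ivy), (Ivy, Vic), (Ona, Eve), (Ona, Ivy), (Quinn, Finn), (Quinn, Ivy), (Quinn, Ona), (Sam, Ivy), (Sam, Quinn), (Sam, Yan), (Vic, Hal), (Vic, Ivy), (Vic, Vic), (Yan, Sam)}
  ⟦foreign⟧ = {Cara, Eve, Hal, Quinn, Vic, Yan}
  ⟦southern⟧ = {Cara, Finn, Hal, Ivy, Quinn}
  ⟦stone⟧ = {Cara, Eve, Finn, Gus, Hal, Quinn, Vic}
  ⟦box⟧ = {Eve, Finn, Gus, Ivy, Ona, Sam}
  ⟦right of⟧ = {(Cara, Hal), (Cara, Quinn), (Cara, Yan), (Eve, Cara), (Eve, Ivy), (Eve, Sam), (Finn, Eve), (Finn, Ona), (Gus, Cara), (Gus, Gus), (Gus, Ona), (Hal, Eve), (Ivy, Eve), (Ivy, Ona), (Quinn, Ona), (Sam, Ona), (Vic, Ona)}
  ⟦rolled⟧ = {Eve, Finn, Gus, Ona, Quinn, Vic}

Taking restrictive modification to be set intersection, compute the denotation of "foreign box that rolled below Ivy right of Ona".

⟦that rolled⟧ = ⟦rolled⟧ = {Eve, Finn, Gus, Ona, Quinn, Vic}
⟦below Ivy⟧ = {x : ⟨x, Ivy⟩ ∈ ⟦below⟧} = {Eve, Ivy, Ona, Quinn, Sam, Vic}
⟦right of Ona⟧ = {x : ⟨x, Ona⟩ ∈ ⟦right of⟧} = {Finn, Gus, Ivy, Quinn, Sam, Vic}
⟦box⟧ = {Eve, Finn, Gus, Ivy, Ona, Sam}
… ∩ ⟦that rolled⟧ = {Eve, Finn, Gus, Ivy, Ona, Sam} ∩ {Eve, Finn, Gus, Ona, Quinn, Vic} = {Eve, Finn, Gus, Ona}
… ∩ ⟦below Ivy⟧ = {Eve, Finn, Gus, Ona} ∩ {Eve, Ivy, Ona, Quinn, Sam, Vic} = {Eve, Ona}
… ∩ ⟦right of Ona⟧ = {Eve, Ona} ∩ {Finn, Gus, Ivy, Quinn, Sam, Vic} = ∅
… ∩ ⟦foreign⟧ = ∅ ∩ {Cara, Eve, Hal, Quinn, Vic, Yan} = ∅
So ⟦foreign box that rolled below Ivy right of Ona⟧ = ∅.

∅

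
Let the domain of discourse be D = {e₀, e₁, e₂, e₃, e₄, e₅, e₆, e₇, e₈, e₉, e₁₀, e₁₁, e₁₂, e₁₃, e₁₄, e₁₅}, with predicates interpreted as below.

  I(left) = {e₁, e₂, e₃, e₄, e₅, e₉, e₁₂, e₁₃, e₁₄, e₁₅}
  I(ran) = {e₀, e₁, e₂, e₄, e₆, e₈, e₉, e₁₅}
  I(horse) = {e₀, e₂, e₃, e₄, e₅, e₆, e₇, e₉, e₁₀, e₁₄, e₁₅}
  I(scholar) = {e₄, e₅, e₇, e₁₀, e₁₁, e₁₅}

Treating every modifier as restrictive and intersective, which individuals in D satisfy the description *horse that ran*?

{e₀, e₂, e₄, e₆, e₉, e₁₅}

⟦that ran⟧ = ⟦ran⟧ = {e₀, e₁, e₂, e₄, e₆, e₈, e₉, e₁₅}
⟦horse⟧ = {e₀, e₂, e₃, e₄, e₅, e₆, e₇, e₉, e₁₀, e₁₄, e₁₅}
… ∩ ⟦that ran⟧ = {e₀, e₂, e₃, e₄, e₅, e₆, e₇, e₉, e₁₀, e₁₄, e₁₅} ∩ {e₀, e₁, e₂, e₄, e₆, e₈, e₉, e₁₅} = {e₀, e₂, e₄, e₆, e₉, e₁₅}
So ⟦horse that ran⟧ = {e₀, e₂, e₄, e₆, e₉, e₁₅}.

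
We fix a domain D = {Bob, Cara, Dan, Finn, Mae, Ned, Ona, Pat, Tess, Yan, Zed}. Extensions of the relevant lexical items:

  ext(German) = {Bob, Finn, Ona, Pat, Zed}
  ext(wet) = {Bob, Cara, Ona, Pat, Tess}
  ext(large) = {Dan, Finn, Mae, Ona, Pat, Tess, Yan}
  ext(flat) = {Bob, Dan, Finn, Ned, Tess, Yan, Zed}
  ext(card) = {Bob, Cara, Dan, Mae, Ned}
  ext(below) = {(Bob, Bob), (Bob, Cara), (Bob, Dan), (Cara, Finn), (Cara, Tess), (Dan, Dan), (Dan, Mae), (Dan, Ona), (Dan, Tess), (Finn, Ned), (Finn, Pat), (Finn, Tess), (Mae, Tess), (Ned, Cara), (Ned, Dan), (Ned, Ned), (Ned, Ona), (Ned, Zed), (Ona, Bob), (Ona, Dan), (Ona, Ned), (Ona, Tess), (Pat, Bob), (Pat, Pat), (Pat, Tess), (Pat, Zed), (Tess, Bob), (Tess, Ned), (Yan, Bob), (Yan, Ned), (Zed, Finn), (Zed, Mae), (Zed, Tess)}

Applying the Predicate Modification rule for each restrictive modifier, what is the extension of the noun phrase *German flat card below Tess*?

⟦below Tess⟧ = {x : ⟨x, Tess⟩ ∈ ⟦below⟧} = {Cara, Dan, Finn, Mae, Ona, Pat, Zed}
⟦card⟧ = {Bob, Cara, Dan, Mae, Ned}
… ∩ ⟦below Tess⟧ = {Bob, Cara, Dan, Mae, Ned} ∩ {Cara, Dan, Finn, Mae, Ona, Pat, Zed} = {Cara, Dan, Mae}
… ∩ ⟦German⟧ = {Cara, Dan, Mae} ∩ {Bob, Finn, Ona, Pat, Zed} = ∅
… ∩ ⟦flat⟧ = ∅ ∩ {Bob, Dan, Finn, Ned, Tess, Yan, Zed} = ∅
So ⟦German flat card below Tess⟧ = { }.

{ }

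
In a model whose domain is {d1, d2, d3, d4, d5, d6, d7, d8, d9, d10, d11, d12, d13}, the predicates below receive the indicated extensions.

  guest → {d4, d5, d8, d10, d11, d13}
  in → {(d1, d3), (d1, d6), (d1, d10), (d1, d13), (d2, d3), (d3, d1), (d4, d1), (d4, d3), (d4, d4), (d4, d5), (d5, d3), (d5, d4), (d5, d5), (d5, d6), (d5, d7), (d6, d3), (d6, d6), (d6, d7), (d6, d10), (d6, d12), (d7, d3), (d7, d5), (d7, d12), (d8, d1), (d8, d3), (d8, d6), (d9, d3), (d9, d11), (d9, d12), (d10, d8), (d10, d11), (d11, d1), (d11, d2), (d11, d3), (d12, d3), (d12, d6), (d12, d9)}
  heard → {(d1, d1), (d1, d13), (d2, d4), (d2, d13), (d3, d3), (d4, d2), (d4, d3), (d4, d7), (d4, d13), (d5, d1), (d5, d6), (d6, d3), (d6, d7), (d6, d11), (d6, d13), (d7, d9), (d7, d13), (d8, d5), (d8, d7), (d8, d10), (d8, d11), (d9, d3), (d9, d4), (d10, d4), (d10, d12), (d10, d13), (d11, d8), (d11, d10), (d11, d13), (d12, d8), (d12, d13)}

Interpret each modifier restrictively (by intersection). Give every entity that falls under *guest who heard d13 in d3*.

⟦who heard d13⟧ = {x : ⟨x, d13⟩ ∈ ⟦heard⟧} = {d1, d2, d4, d6, d7, d10, d11, d12}
⟦in d3⟧ = {x : ⟨x, d3⟩ ∈ ⟦in⟧} = {d1, d2, d4, d5, d6, d7, d8, d9, d11, d12}
⟦guest⟧ = {d4, d5, d8, d10, d11, d13}
… ∩ ⟦who heard d13⟧ = {d4, d5, d8, d10, d11, d13} ∩ {d1, d2, d4, d6, d7, d10, d11, d12} = {d4, d10, d11}
… ∩ ⟦in d3⟧ = {d4, d10, d11} ∩ {d1, d2, d4, d5, d6, d7, d8, d9, d11, d12} = {d4, d11}
So ⟦guest who heard d13 in d3⟧ = {d4, d11}.

{d4, d11}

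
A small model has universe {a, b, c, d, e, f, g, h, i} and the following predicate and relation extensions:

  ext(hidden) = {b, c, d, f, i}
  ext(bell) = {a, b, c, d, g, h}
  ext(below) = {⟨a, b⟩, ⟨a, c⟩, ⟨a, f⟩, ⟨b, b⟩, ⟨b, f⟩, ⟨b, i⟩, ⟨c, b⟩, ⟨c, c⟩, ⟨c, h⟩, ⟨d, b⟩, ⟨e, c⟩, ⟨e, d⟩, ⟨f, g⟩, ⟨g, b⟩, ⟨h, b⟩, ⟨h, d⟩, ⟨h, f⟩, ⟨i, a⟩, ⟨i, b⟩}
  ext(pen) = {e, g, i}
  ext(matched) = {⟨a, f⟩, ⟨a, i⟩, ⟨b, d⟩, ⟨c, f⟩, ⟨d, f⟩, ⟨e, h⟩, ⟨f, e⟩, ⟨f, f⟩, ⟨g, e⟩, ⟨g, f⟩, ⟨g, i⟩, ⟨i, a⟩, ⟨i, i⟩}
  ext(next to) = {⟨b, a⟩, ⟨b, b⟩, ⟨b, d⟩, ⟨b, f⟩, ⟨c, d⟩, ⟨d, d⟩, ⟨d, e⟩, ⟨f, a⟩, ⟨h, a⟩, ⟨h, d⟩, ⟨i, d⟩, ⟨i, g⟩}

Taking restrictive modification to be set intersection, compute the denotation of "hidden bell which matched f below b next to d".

{c, d}

⟦which matched f⟧ = {x : ⟨x, f⟩ ∈ ⟦matched⟧} = {a, c, d, f, g}
⟦below b⟧ = {x : ⟨x, b⟩ ∈ ⟦below⟧} = {a, b, c, d, g, h, i}
⟦next to d⟧ = {x : ⟨x, d⟩ ∈ ⟦next to⟧} = {b, c, d, h, i}
⟦bell⟧ = {a, b, c, d, g, h}
… ∩ ⟦which matched f⟧ = {a, b, c, d, g, h} ∩ {a, c, d, f, g} = {a, c, d, g}
… ∩ ⟦below b⟧ = {a, c, d, g} ∩ {a, b, c, d, g, h, i} = {a, c, d, g}
… ∩ ⟦next to d⟧ = {a, c, d, g} ∩ {b, c, d, h, i} = {c, d}
… ∩ ⟦hidden⟧ = {c, d} ∩ {b, c, d, f, i} = {c, d}
So ⟦hidden bell which matched f below b next to d⟧ = {c, d}.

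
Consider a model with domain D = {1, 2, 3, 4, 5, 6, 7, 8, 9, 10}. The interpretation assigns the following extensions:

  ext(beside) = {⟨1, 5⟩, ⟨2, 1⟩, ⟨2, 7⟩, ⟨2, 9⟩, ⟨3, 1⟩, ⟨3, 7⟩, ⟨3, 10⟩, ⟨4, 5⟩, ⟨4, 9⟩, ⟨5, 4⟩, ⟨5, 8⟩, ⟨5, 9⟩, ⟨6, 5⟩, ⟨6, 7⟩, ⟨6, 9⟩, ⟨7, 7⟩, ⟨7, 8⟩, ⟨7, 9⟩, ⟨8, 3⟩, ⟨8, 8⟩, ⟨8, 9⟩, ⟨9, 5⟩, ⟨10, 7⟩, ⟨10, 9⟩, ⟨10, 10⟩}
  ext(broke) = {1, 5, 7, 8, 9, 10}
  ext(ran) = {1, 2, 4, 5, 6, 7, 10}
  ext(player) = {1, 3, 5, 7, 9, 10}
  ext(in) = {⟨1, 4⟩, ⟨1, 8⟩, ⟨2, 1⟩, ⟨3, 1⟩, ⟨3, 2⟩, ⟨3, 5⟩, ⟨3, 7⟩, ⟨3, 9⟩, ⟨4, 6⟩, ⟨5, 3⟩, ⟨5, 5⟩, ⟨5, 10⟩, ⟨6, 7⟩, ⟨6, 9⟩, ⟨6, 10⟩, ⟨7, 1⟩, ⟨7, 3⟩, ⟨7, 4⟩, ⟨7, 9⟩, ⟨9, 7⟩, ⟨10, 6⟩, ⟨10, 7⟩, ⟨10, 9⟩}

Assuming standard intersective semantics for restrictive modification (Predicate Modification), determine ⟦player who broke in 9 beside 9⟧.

{7, 10}

⟦who broke⟧ = ⟦broke⟧ = {1, 5, 7, 8, 9, 10}
⟦in 9⟧ = {x : ⟨x, 9⟩ ∈ ⟦in⟧} = {3, 6, 7, 10}
⟦beside 9⟧ = {x : ⟨x, 9⟩ ∈ ⟦beside⟧} = {2, 4, 5, 6, 7, 8, 10}
⟦player⟧ = {1, 3, 5, 7, 9, 10}
… ∩ ⟦who broke⟧ = {1, 3, 5, 7, 9, 10} ∩ {1, 5, 7, 8, 9, 10} = {1, 5, 7, 9, 10}
… ∩ ⟦in 9⟧ = {1, 5, 7, 9, 10} ∩ {3, 6, 7, 10} = {7, 10}
… ∩ ⟦beside 9⟧ = {7, 10} ∩ {2, 4, 5, 6, 7, 8, 10} = {7, 10}
So ⟦player who broke in 9 beside 9⟧ = {7, 10}.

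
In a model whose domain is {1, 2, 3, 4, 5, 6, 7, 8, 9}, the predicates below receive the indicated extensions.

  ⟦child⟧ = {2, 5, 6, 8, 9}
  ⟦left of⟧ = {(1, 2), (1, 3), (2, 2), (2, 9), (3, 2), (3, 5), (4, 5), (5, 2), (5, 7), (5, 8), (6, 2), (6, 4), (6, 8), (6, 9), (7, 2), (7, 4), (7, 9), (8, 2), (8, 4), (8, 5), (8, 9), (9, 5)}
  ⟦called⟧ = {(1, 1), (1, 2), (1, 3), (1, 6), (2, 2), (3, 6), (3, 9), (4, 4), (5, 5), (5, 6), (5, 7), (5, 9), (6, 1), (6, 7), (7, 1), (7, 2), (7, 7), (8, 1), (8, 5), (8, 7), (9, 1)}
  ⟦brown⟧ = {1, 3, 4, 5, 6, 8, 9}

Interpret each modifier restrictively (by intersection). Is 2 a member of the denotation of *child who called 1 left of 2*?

no

⟦who called 1⟧ = {x : ⟨x, 1⟩ ∈ ⟦called⟧} = {1, 6, 7, 8, 9}
⟦left of 2⟧ = {x : ⟨x, 2⟩ ∈ ⟦left of⟧} = {1, 2, 3, 5, 6, 7, 8}
⟦child⟧ = {2, 5, 6, 8, 9}
… ∩ ⟦who called 1⟧ = {2, 5, 6, 8, 9} ∩ {1, 6, 7, 8, 9} = {6, 8, 9}
… ∩ ⟦left of 2⟧ = {6, 8, 9} ∩ {1, 2, 3, 5, 6, 7, 8} = {6, 8}
⟦child who called 1 left of 2⟧ = {6, 8}; 2 ∉ this set.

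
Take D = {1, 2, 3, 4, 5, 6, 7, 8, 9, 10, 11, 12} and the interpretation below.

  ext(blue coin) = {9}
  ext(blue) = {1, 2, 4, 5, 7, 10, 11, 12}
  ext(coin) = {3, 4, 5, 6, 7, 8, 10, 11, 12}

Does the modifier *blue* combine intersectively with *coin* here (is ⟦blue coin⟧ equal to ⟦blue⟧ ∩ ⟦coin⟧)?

⟦blue⟧ ∩ ⟦coin⟧ = {1, 2, 4, 5, 7, 10, 11, 12} ∩ {3, 4, 5, 6, 7, 8, 10, 11, 12} = {4, 5, 7, 10, 11, 12}
Observed ⟦blue coin⟧ = {9}.
These differ, so the modifier is not intersective in this model.

no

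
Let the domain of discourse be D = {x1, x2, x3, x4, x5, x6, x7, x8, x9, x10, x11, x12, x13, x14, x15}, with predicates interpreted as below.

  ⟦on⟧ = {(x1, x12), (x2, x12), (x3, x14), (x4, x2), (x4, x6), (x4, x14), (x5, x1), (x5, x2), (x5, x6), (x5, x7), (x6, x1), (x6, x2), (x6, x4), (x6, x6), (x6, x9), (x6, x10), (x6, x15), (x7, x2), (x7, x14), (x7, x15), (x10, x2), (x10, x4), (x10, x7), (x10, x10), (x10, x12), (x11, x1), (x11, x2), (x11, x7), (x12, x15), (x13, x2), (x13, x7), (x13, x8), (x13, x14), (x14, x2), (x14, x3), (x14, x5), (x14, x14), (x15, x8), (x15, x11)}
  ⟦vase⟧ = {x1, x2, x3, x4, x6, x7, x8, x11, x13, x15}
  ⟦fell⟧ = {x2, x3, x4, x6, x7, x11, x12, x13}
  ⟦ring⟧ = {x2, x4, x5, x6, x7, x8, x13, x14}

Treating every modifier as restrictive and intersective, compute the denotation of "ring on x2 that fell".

{x4, x6, x7, x13}

⟦on x2⟧ = {x : ⟨x, x2⟩ ∈ ⟦on⟧} = {x4, x5, x6, x7, x10, x11, x13, x14}
⟦that fell⟧ = ⟦fell⟧ = {x2, x3, x4, x6, x7, x11, x12, x13}
⟦ring⟧ = {x2, x4, x5, x6, x7, x8, x13, x14}
… ∩ ⟦on x2⟧ = {x2, x4, x5, x6, x7, x8, x13, x14} ∩ {x4, x5, x6, x7, x10, x11, x13, x14} = {x4, x5, x6, x7, x13, x14}
… ∩ ⟦that fell⟧ = {x4, x5, x6, x7, x13, x14} ∩ {x2, x3, x4, x6, x7, x11, x12, x13} = {x4, x6, x7, x13}
So ⟦ring on x2 that fell⟧ = {x4, x6, x7, x13}.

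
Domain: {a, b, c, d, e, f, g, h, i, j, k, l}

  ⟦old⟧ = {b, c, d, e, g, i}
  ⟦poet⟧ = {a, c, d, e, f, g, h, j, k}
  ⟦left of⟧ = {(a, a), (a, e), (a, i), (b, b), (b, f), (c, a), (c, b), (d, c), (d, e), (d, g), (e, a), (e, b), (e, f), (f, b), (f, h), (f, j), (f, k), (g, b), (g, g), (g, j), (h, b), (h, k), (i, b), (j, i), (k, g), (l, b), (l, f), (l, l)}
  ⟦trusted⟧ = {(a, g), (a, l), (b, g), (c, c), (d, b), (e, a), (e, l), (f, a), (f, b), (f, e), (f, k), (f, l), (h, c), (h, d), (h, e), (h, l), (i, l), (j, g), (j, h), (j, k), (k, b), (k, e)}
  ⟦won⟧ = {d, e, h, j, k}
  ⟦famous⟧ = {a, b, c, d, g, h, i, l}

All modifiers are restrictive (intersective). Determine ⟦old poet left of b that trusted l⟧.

⟦left of b⟧ = {x : ⟨x, b⟩ ∈ ⟦left of⟧} = {b, c, e, f, g, h, i, l}
⟦that trusted l⟧ = {x : ⟨x, l⟩ ∈ ⟦trusted⟧} = {a, e, f, h, i}
⟦poet⟧ = {a, c, d, e, f, g, h, j, k}
… ∩ ⟦left of b⟧ = {a, c, d, e, f, g, h, j, k} ∩ {b, c, e, f, g, h, i, l} = {c, e, f, g, h}
… ∩ ⟦that trusted l⟧ = {c, e, f, g, h} ∩ {a, e, f, h, i} = {e, f, h}
… ∩ ⟦old⟧ = {e, f, h} ∩ {b, c, d, e, g, i} = {e}
So ⟦old poet left of b that trusted l⟧ = {e}.

{e}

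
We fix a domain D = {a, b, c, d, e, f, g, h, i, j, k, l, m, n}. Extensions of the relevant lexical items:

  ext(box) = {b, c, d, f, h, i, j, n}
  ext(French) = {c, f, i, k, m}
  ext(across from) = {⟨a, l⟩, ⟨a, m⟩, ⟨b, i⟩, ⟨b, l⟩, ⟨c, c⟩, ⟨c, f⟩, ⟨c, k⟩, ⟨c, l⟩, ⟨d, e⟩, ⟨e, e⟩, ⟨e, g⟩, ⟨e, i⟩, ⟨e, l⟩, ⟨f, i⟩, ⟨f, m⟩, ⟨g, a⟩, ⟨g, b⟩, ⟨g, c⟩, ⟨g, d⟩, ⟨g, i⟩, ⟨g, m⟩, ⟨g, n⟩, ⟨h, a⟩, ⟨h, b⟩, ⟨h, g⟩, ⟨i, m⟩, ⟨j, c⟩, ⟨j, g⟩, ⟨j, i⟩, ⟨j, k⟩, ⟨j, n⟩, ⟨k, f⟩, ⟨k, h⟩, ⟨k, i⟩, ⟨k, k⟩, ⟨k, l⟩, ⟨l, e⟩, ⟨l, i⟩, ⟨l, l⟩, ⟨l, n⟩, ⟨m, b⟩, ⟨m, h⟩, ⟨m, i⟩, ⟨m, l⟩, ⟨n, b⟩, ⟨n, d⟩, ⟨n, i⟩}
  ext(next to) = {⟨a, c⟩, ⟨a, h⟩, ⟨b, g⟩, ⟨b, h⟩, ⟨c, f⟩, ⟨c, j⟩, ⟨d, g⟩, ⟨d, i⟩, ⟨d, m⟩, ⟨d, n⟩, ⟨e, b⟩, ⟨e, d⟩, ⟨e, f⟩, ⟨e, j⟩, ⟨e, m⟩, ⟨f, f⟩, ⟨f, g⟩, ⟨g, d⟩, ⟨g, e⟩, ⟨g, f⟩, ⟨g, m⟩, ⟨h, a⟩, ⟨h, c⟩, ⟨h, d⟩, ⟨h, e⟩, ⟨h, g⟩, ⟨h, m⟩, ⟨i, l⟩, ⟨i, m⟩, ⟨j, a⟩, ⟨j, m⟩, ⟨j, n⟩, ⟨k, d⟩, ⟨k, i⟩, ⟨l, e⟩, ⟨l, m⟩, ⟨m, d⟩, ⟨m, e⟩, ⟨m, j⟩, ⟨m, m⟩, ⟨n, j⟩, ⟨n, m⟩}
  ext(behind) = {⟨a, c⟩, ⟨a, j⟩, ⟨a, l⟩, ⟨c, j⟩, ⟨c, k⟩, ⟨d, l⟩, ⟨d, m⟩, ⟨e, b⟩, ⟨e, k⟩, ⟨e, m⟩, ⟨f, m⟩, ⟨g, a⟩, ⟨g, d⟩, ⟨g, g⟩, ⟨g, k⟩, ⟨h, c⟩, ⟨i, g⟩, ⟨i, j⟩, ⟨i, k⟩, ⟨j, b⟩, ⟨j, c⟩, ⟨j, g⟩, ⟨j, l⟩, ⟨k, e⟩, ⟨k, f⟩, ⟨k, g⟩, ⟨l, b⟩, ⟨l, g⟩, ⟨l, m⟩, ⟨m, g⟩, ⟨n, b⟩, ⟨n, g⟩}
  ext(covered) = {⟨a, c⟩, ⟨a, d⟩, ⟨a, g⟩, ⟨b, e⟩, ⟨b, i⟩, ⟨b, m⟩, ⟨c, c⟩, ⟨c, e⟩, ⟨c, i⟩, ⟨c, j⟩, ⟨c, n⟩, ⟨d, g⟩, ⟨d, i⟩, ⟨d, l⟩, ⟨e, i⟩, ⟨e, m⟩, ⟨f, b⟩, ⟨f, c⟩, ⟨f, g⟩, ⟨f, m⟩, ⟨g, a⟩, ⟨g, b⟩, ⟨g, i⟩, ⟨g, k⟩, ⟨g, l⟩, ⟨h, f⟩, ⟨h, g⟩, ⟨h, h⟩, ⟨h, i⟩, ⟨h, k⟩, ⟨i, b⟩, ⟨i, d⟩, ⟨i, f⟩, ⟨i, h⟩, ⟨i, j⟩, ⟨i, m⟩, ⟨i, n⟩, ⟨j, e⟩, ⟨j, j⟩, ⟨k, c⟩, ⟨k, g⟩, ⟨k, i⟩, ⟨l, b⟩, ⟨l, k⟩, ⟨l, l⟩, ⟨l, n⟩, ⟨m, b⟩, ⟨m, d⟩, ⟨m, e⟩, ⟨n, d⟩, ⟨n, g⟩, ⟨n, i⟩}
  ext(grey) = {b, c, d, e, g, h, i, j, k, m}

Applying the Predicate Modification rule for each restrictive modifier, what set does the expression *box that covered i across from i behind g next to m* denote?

{n}

⟦that covered i⟧ = {x : ⟨x, i⟩ ∈ ⟦covered⟧} = {b, c, d, e, g, h, k, n}
⟦across from i⟧ = {x : ⟨x, i⟩ ∈ ⟦across from⟧} = {b, e, f, g, j, k, l, m, n}
⟦behind g⟧ = {x : ⟨x, g⟩ ∈ ⟦behind⟧} = {g, i, j, k, l, m, n}
⟦next to m⟧ = {x : ⟨x, m⟩ ∈ ⟦next to⟧} = {d, e, g, h, i, j, l, m, n}
⟦box⟧ = {b, c, d, f, h, i, j, n}
… ∩ ⟦that covered i⟧ = {b, c, d, f, h, i, j, n} ∩ {b, c, d, e, g, h, k, n} = {b, c, d, h, n}
… ∩ ⟦across from i⟧ = {b, c, d, h, n} ∩ {b, e, f, g, j, k, l, m, n} = {b, n}
… ∩ ⟦behind g⟧ = {b, n} ∩ {g, i, j, k, l, m, n} = {n}
… ∩ ⟦next to m⟧ = {n} ∩ {d, e, g, h, i, j, l, m, n} = {n}
So ⟦box that covered i across from i behind g next to m⟧ = {n}.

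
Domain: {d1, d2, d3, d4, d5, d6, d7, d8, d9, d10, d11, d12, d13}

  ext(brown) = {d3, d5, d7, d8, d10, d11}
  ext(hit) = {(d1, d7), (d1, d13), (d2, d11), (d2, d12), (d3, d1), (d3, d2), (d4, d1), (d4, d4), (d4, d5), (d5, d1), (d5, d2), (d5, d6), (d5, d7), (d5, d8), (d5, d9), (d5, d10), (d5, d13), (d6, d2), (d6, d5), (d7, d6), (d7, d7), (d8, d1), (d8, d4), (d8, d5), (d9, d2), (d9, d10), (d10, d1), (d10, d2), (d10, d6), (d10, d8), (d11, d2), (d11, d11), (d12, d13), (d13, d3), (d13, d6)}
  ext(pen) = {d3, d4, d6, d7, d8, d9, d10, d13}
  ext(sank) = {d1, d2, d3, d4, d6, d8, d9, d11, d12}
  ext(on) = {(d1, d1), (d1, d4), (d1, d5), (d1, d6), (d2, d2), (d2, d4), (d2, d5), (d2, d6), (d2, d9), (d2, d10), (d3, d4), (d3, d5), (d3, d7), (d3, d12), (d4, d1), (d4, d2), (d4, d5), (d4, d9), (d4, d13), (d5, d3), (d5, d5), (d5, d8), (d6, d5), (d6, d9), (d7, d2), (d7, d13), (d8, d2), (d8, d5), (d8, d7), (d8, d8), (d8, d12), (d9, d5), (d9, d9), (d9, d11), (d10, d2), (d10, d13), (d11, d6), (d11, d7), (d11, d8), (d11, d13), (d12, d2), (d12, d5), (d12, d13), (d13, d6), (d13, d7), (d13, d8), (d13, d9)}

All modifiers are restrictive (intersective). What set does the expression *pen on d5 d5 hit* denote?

{d6, d8, d9}

⟦on d5⟧ = {x : ⟨x, d5⟩ ∈ ⟦on⟧} = {d1, d2, d3, d4, d5, d6, d8, d9, d12}
⟦d5 hit⟧ = {x : ⟨d5, x⟩ ∈ ⟦hit⟧} = {d1, d2, d6, d7, d8, d9, d10, d13}
⟦pen⟧ = {d3, d4, d6, d7, d8, d9, d10, d13}
… ∩ ⟦on d5⟧ = {d3, d4, d6, d7, d8, d9, d10, d13} ∩ {d1, d2, d3, d4, d5, d6, d8, d9, d12} = {d3, d4, d6, d8, d9}
… ∩ ⟦d5 hit⟧ = {d3, d4, d6, d8, d9} ∩ {d1, d2, d6, d7, d8, d9, d10, d13} = {d6, d8, d9}
So ⟦pen on d5 d5 hit⟧ = {d6, d8, d9}.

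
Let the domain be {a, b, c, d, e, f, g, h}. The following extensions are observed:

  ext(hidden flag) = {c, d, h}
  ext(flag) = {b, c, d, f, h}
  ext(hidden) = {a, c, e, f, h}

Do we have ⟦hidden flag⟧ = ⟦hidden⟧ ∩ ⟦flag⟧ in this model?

no

⟦hidden⟧ ∩ ⟦flag⟧ = {a, c, e, f, h} ∩ {b, c, d, f, h} = {c, f, h}
Observed ⟦hidden flag⟧ = {c, d, h}.
These differ, so the modifier is not intersective in this model.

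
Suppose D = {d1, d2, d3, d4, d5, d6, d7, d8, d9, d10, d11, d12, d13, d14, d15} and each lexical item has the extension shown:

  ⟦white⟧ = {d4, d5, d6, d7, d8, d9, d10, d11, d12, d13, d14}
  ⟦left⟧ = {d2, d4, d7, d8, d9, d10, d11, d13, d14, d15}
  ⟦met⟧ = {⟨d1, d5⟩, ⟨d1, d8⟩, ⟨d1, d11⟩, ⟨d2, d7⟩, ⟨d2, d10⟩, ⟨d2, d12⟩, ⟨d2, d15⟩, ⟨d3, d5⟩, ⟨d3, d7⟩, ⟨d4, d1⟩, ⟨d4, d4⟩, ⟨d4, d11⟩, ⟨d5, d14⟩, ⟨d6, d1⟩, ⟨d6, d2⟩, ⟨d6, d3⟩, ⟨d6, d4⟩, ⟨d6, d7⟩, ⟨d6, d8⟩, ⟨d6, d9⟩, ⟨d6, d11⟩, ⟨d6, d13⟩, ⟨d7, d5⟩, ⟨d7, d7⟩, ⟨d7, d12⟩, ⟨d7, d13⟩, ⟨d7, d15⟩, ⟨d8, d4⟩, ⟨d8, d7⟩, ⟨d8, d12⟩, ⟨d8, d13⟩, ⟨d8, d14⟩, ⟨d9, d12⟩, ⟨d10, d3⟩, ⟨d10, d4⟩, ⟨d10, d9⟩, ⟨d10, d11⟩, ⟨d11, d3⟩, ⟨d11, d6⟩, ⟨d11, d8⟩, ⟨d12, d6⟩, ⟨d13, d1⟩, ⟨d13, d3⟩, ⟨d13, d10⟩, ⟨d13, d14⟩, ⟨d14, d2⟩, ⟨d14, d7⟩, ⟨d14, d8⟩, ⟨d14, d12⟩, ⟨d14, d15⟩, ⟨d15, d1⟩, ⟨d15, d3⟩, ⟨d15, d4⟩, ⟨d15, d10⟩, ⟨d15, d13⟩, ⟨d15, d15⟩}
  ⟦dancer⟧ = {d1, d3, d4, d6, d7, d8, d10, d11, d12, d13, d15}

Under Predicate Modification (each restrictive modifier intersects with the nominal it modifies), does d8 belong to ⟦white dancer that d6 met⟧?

yes

⟦that d6 met⟧ = {x : ⟨d6, x⟩ ∈ ⟦met⟧} = {d1, d2, d3, d4, d7, d8, d9, d11, d13}
⟦dancer⟧ = {d1, d3, d4, d6, d7, d8, d10, d11, d12, d13, d15}
… ∩ ⟦that d6 met⟧ = {d1, d3, d4, d6, d7, d8, d10, d11, d12, d13, d15} ∩ {d1, d2, d3, d4, d7, d8, d9, d11, d13} = {d1, d3, d4, d7, d8, d11, d13}
… ∩ ⟦white⟧ = {d1, d3, d4, d7, d8, d11, d13} ∩ {d4, d5, d6, d7, d8, d9, d10, d11, d12, d13, d14} = {d4, d7, d8, d11, d13}
⟦white dancer that d6 met⟧ = {d4, d7, d8, d11, d13}; d8 ∈ this set.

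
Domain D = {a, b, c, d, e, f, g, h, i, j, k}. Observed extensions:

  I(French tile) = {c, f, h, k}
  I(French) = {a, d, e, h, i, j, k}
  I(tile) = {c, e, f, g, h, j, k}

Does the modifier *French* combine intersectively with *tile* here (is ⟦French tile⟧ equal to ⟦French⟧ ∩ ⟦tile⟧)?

no

⟦French⟧ ∩ ⟦tile⟧ = {a, d, e, h, i, j, k} ∩ {c, e, f, g, h, j, k} = {e, h, j, k}
Observed ⟦French tile⟧ = {c, f, h, k}.
These differ, so the modifier is not intersective in this model.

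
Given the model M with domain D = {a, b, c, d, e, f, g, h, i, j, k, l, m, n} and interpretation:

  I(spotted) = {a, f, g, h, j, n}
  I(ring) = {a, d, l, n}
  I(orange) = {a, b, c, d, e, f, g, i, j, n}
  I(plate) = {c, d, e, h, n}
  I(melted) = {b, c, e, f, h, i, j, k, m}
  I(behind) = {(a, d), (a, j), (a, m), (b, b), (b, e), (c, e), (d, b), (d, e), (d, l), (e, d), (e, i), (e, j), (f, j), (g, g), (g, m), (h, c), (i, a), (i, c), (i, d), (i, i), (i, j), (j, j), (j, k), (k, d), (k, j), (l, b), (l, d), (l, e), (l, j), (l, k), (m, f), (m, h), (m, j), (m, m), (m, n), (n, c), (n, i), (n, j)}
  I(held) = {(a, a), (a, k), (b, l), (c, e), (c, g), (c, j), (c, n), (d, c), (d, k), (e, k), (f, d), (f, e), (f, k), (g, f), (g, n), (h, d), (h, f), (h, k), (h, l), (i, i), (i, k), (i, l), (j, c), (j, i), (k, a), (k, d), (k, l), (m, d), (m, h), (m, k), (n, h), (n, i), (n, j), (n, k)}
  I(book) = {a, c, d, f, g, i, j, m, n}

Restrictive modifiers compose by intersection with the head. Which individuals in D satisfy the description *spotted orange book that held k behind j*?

⟦that held k⟧ = {x : ⟨x, k⟩ ∈ ⟦held⟧} = {a, d, e, f, h, i, m, n}
⟦behind j⟧ = {x : ⟨x, j⟩ ∈ ⟦behind⟧} = {a, e, f, i, j, k, l, m, n}
⟦book⟧ = {a, c, d, f, g, i, j, m, n}
… ∩ ⟦that held k⟧ = {a, c, d, f, g, i, j, m, n} ∩ {a, d, e, f, h, i, m, n} = {a, d, f, i, m, n}
… ∩ ⟦behind j⟧ = {a, d, f, i, m, n} ∩ {a, e, f, i, j, k, l, m, n} = {a, f, i, m, n}
… ∩ ⟦spotted⟧ = {a, f, i, m, n} ∩ {a, f, g, h, j, n} = {a, f, n}
… ∩ ⟦orange⟧ = {a, f, n} ∩ {a, b, c, d, e, f, g, i, j, n} = {a, f, n}
So ⟦spotted orange book that held k behind j⟧ = {a, f, n}.

{a, f, n}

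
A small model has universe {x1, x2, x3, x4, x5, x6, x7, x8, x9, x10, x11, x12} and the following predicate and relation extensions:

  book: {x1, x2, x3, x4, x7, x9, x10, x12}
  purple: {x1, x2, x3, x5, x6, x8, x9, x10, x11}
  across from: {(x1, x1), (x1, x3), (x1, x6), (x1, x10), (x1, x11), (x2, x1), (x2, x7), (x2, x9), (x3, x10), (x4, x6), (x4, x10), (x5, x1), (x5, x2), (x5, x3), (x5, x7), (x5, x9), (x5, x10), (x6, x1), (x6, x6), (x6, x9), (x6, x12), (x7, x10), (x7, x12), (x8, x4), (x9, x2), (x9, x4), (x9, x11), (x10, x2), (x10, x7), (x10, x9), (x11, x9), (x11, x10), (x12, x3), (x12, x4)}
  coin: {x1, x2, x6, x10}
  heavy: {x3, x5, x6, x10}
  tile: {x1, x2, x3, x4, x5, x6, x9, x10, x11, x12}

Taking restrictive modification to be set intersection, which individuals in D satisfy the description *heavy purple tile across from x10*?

{x3, x5}

⟦across from x10⟧ = {x : ⟨x, x10⟩ ∈ ⟦across from⟧} = {x1, x3, x4, x5, x7, x11}
⟦tile⟧ = {x1, x2, x3, x4, x5, x6, x9, x10, x11, x12}
… ∩ ⟦across from x10⟧ = {x1, x2, x3, x4, x5, x6, x9, x10, x11, x12} ∩ {x1, x3, x4, x5, x7, x11} = {x1, x3, x4, x5, x11}
… ∩ ⟦heavy⟧ = {x1, x3, x4, x5, x11} ∩ {x3, x5, x6, x10} = {x3, x5}
… ∩ ⟦purple⟧ = {x3, x5} ∩ {x1, x2, x3, x5, x6, x8, x9, x10, x11} = {x3, x5}
So ⟦heavy purple tile across from x10⟧ = {x3, x5}.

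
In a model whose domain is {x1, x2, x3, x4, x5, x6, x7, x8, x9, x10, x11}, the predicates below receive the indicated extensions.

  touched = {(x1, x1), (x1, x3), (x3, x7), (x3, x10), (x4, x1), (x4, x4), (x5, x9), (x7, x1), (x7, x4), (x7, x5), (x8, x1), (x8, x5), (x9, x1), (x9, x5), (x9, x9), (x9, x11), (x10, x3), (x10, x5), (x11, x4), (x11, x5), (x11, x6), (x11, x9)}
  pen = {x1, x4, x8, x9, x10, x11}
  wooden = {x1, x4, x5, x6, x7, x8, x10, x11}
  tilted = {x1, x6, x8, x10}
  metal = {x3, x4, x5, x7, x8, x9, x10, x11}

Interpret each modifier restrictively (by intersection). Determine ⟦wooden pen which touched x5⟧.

{x8, x10, x11}

⟦which touched x5⟧ = {x : ⟨x, x5⟩ ∈ ⟦touched⟧} = {x7, x8, x9, x10, x11}
⟦pen⟧ = {x1, x4, x8, x9, x10, x11}
… ∩ ⟦which touched x5⟧ = {x1, x4, x8, x9, x10, x11} ∩ {x7, x8, x9, x10, x11} = {x8, x9, x10, x11}
… ∩ ⟦wooden⟧ = {x8, x9, x10, x11} ∩ {x1, x4, x5, x6, x7, x8, x10, x11} = {x8, x10, x11}
So ⟦wooden pen which touched x5⟧ = {x8, x10, x11}.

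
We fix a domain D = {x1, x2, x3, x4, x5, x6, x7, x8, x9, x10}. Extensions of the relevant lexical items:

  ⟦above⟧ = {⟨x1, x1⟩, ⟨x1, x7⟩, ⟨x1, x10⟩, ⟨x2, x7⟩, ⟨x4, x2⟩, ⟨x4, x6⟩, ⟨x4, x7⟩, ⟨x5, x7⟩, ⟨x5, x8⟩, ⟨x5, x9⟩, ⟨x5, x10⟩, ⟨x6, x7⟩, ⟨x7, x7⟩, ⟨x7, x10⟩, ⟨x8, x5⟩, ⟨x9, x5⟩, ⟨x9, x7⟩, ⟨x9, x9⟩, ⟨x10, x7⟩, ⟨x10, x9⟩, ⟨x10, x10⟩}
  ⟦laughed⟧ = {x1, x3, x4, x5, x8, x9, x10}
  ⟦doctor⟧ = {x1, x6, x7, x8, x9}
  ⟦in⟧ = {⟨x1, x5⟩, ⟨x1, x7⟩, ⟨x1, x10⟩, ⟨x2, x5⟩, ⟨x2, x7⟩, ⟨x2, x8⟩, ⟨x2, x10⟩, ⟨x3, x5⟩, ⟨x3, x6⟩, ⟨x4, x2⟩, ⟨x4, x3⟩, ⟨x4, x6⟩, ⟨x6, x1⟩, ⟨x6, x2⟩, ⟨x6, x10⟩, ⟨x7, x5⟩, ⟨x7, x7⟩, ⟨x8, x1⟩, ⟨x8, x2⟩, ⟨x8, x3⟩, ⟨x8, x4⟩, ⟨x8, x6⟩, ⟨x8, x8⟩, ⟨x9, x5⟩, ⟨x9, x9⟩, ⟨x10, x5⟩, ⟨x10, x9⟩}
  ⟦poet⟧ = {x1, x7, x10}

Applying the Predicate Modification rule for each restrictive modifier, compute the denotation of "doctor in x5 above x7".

{x1, x7, x9}

⟦in x5⟧ = {x : ⟨x, x5⟩ ∈ ⟦in⟧} = {x1, x2, x3, x7, x9, x10}
⟦above x7⟧ = {x : ⟨x, x7⟩ ∈ ⟦above⟧} = {x1, x2, x4, x5, x6, x7, x9, x10}
⟦doctor⟧ = {x1, x6, x7, x8, x9}
… ∩ ⟦in x5⟧ = {x1, x6, x7, x8, x9} ∩ {x1, x2, x3, x7, x9, x10} = {x1, x7, x9}
… ∩ ⟦above x7⟧ = {x1, x7, x9} ∩ {x1, x2, x4, x5, x6, x7, x9, x10} = {x1, x7, x9}
So ⟦doctor in x5 above x7⟧ = {x1, x7, x9}.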